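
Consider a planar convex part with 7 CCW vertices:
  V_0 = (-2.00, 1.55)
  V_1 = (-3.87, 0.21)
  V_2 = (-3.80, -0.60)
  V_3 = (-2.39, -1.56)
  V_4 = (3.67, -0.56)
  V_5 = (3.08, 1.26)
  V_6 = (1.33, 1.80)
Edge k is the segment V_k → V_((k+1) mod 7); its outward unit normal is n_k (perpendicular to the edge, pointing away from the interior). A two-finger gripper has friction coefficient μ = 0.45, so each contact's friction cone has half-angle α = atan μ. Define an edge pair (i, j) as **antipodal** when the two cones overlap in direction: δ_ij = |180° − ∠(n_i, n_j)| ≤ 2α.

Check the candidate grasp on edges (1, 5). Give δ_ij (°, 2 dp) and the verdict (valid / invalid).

α = atan 0.45 = 24.23°;  2α = 48.46°
edge 1: e_1 = (+0.07, -0.81);  n_1 = (-0.9963, -0.0861)
edge 5: e_5 = (-1.75, +0.54);  n_5 = (+0.2949, +0.9555)
∠(n_1, n_5) = 112.09°
δ = |180° − 112.09°| = 67.91°
67.91° > 2α = 48.46°  →  invalid

δ = 67.91°, invalid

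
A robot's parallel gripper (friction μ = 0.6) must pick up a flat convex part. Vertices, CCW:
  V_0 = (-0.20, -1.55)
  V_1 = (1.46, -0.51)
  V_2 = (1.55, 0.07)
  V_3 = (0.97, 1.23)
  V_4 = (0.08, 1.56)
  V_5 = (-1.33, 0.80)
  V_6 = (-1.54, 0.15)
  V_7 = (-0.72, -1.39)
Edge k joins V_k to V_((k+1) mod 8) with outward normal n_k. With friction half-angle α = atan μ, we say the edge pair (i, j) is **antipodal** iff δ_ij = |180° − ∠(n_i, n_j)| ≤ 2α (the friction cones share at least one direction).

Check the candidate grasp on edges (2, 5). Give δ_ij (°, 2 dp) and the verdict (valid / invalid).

δ = 44.47°, valid

α = atan 0.6 = 30.96°;  2α = 61.93°
edge 2: e_2 = (-0.58, +1.16);  n_2 = (+0.8944, +0.4472)
edge 5: e_5 = (-0.21, -0.65);  n_5 = (-0.9516, +0.3074)
∠(n_2, n_5) = 135.53°
δ = |180° − 135.53°| = 44.47°
44.47° ≤ 2α = 61.93°  →  valid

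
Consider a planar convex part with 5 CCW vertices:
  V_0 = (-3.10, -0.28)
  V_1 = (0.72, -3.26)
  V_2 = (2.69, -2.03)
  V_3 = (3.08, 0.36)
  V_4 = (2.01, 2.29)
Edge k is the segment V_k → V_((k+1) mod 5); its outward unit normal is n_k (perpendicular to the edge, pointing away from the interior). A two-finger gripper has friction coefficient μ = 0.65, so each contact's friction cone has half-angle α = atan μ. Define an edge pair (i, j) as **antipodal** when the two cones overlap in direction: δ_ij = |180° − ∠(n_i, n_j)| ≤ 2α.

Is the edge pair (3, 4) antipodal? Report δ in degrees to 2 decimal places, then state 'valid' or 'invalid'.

α = atan 0.65 = 33.02°;  2α = 66.05°
edge 3: e_3 = (-1.07, +1.93);  n_3 = (+0.8746, +0.4849)
edge 4: e_4 = (-5.11, -2.57);  n_4 = (-0.4493, +0.8934)
∠(n_3, n_4) = 87.70°
δ = |180° − 87.70°| = 92.30°
92.30° > 2α = 66.05°  →  invalid

δ = 92.30°, invalid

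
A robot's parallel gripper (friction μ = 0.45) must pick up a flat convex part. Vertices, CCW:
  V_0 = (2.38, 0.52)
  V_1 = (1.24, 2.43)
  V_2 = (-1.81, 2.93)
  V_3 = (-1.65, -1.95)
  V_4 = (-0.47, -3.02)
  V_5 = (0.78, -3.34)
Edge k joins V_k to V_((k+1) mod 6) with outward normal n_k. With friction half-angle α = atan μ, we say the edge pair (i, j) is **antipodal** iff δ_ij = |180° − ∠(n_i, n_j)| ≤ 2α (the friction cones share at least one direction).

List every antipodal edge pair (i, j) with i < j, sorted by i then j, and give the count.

α = atan 0.45 = 24.23°;  2α = 48.46°
n_0 = (+0.8587, +0.5125)
n_1 = (+0.1618, +0.9868)
n_2 = (-0.9995, -0.0328)
n_3 = (-0.6717, -0.7408)
n_4 = (-0.2480, -0.9688)
n_5 = (+0.9238, -0.3829)
  (0,1): δ = 130.14°  ·
  (0,2): δ = 28.95°  ✓
  (0,3): δ = 16.97°  ✓
  (0,4): δ = 44.81°  ✓
  (0,5): δ = 126.65°  ·
  (1,2): δ = 78.81°  ·
  (1,3): δ = 32.89°  ✓
  (1,4): δ = 5.05°  ✓
  (1,5): δ = 76.80°  ·
  (2,3): δ = 134.08°  ·
  (2,4): δ = 106.24°  ·
  (2,5): δ = 24.39°  ✓
  (3,4): δ = 152.16°  ·
  (3,5): δ = 70.31°  ·
  (4,5): δ = 98.16°  ·
antipodal pairs: 6

count = 6; pairs: (0,2), (0,3), (0,4), (1,3), (1,4), (2,5)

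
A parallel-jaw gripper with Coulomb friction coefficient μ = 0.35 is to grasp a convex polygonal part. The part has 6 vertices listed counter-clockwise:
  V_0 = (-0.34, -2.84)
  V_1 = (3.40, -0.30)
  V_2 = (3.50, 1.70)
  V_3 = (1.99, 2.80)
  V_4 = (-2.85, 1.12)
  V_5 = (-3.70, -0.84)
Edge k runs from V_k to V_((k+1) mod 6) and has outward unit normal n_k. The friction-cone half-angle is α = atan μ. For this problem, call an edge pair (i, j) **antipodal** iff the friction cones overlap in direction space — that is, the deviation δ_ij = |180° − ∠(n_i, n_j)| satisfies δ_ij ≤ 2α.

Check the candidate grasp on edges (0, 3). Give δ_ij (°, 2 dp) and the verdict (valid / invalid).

δ = 15.04°, valid

α = atan 0.35 = 19.29°;  2α = 38.58°
edge 0: e_0 = (+3.74, +2.54);  n_0 = (+0.5618, -0.8273)
edge 3: e_3 = (-4.84, -1.68);  n_3 = (-0.3279, +0.9447)
∠(n_0, n_3) = 164.96°
δ = |180° − 164.96°| = 15.04°
15.04° ≤ 2α = 38.58°  →  valid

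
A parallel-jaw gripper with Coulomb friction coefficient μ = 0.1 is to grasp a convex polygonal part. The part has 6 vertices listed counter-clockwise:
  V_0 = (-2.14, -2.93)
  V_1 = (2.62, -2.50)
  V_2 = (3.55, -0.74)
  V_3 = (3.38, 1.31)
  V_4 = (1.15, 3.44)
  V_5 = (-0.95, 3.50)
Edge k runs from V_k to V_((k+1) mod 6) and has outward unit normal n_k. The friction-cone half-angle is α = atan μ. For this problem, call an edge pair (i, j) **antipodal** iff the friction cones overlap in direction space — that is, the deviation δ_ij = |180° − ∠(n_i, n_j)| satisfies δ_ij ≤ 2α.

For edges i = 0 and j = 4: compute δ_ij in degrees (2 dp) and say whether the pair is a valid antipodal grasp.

δ = 6.80°, valid

α = atan 0.1 = 5.71°;  2α = 11.42°
edge 0: e_0 = (+4.76, +0.43);  n_0 = (+0.0900, -0.9959)
edge 4: e_4 = (-2.10, +0.06);  n_4 = (+0.0286, +0.9996)
∠(n_0, n_4) = 173.20°
δ = |180° − 173.20°| = 6.80°
6.80° ≤ 2α = 11.42°  →  valid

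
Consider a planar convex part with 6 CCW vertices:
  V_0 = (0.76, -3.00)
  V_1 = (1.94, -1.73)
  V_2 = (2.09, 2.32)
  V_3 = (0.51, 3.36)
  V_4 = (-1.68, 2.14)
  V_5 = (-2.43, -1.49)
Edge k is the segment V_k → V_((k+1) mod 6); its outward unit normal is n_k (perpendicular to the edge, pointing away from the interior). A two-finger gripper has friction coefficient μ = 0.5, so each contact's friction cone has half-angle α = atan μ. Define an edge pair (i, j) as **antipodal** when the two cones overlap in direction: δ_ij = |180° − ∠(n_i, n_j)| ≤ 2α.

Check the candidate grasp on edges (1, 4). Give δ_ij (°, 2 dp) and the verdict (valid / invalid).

δ = 9.55°, valid

α = atan 0.5 = 26.57°;  2α = 53.13°
edge 1: e_1 = (+0.15, +4.05);  n_1 = (+0.9993, -0.0370)
edge 4: e_4 = (-0.75, -3.63);  n_4 = (-0.9793, +0.2023)
∠(n_1, n_4) = 170.45°
δ = |180° − 170.45°| = 9.55°
9.55° ≤ 2α = 53.13°  →  valid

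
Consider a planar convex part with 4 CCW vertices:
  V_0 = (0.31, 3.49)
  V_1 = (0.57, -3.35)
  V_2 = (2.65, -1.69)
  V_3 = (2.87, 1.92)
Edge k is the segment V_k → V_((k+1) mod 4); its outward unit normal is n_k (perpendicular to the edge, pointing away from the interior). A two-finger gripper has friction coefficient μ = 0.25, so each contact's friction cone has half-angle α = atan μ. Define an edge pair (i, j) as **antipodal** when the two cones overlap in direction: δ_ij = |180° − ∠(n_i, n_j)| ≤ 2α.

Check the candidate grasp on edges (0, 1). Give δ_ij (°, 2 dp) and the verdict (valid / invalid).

δ = 53.58°, invalid

α = atan 0.25 = 14.04°;  2α = 28.07°
edge 0: e_0 = (+0.26, -6.84);  n_0 = (-0.9993, -0.0380)
edge 1: e_1 = (+2.08, +1.66);  n_1 = (+0.6238, -0.7816)
∠(n_0, n_1) = 126.42°
δ = |180° − 126.42°| = 53.58°
53.58° > 2α = 28.07°  →  invalid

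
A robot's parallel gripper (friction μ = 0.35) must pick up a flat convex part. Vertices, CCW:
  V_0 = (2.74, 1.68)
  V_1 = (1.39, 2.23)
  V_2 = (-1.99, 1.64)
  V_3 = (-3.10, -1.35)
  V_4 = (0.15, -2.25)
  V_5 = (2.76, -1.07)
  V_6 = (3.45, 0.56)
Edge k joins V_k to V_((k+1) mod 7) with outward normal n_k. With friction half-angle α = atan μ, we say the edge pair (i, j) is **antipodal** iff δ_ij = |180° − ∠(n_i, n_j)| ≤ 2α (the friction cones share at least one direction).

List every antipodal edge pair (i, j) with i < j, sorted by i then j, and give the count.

count = 4; pairs: (0,3), (1,3), (1,4), (2,5)

α = atan 0.35 = 19.29°;  2α = 38.58°
n_0 = (+0.3773, +0.9261)
n_1 = (-0.1720, +0.9851)
n_2 = (-0.9375, +0.3480)
n_3 = (-0.2669, -0.9637)
n_4 = (+0.4120, -0.9112)
n_5 = (+0.9209, -0.3898)
n_6 = (+0.8446, +0.5354)
  (0,1): δ = 147.93°  ·
  (0,2): δ = 88.20°  ·
  (0,3): δ = 6.69°  ✓
  (0,4): δ = 46.49°  ·
  (0,5): δ = 89.22°  ·
  (0,6): δ = 144.54°  ·
  (1,2): δ = 120.27°  ·
  (1,3): δ = 25.38°  ✓
  (1,4): δ = 14.43°  ✓
  (1,5): δ = 57.15°  ·
  (1,6): δ = 112.47°  ·
  (2,3): δ = 85.11°  ·
  (2,4): δ = 45.31°  ·
  (2,5): δ = 2.58°  ✓
  (2,6): δ = 52.74°  ·
  (3,4): δ = 140.19°  ·
  (3,5): δ = 97.46°  ·
  (3,6): δ = 42.15°  ·
  (4,5): δ = 137.27°  ·
  (4,6): δ = 81.96°  ·
  (5,6): δ = 124.68°  ·
antipodal pairs: 4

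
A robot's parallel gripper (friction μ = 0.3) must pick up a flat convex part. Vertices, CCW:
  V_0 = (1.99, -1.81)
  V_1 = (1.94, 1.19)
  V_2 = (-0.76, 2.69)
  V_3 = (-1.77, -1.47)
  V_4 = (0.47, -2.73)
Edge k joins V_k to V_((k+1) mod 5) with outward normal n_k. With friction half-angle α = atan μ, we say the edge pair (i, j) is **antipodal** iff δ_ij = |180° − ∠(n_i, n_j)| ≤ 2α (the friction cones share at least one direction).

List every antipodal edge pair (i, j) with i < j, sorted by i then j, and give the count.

count = 2; pairs: (0,2), (1,3)

α = atan 0.3 = 16.70°;  2α = 33.40°
n_0 = (+0.9999, +0.0167)
n_1 = (+0.4856, +0.8742)
n_2 = (-0.9718, +0.2359)
n_3 = (-0.4903, -0.8716)
n_4 = (+0.5178, -0.8555)
  (0,1): δ = 120.01°  ·
  (0,2): δ = 14.60°  ✓
  (0,3): δ = 59.69°  ·
  (0,4): δ = 120.23°  ·
  (1,2): δ = 74.59°  ·
  (1,3): δ = 0.30°  ✓
  (1,4): δ = 60.24°  ·
  (2,3): δ = 105.71°  ·
  (2,4): δ = 45.17°  ·
  (3,4): δ = 119.46°  ·
antipodal pairs: 2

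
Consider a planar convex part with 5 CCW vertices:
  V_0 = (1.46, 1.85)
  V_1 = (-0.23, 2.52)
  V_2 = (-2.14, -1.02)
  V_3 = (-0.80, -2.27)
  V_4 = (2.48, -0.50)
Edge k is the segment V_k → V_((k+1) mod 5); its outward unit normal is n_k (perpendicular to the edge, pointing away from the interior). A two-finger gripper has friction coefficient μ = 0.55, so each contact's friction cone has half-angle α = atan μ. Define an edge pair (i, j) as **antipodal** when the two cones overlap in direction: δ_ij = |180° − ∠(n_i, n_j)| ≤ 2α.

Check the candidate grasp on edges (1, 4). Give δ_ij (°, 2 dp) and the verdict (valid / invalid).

δ = 51.81°, valid

α = atan 0.55 = 28.81°;  2α = 57.62°
edge 1: e_1 = (-1.91, -3.54);  n_1 = (-0.8801, +0.4748)
edge 4: e_4 = (-1.02, +2.35);  n_4 = (+0.9173, +0.3982)
∠(n_1, n_4) = 128.19°
δ = |180° − 128.19°| = 51.81°
51.81° ≤ 2α = 57.62°  →  valid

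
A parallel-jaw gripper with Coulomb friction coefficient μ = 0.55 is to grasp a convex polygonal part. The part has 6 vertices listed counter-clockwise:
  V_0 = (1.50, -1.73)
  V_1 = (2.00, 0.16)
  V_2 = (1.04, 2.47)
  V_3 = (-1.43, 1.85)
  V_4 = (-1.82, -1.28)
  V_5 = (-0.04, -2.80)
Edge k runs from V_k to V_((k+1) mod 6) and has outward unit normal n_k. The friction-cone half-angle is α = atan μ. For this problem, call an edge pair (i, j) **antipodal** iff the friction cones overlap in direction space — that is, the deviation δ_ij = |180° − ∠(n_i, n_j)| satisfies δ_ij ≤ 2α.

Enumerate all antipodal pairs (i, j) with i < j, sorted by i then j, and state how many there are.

count = 6; pairs: (0,3), (1,3), (1,4), (2,4), (2,5), (3,5)

α = atan 0.55 = 28.81°;  2α = 57.62°
n_0 = (+0.9667, -0.2558)
n_1 = (+0.9234, +0.3838)
n_2 = (-0.2435, +0.9699)
n_3 = (-0.9923, +0.1236)
n_4 = (-0.6494, -0.7605)
n_5 = (+0.5706, -0.8212)
  (0,1): δ = 142.61°  ·
  (0,2): δ = 61.09°  ·
  (0,3): δ = 7.72°  ✓
  (0,4): δ = 64.32°  ·
  (0,5): δ = 139.61°  ·
  (1,2): δ = 98.48°  ·
  (1,3): δ = 29.67°  ✓
  (1,4): δ = 26.94°  ✓
  (1,5): δ = 102.22°  ·
  (2,3): δ = 111.19°  ·
  (2,4): δ = 54.59°  ✓
  (2,5): δ = 20.70°  ✓
  (3,4): δ = 123.39°  ·
  (3,5): δ = 48.11°  ✓
  (4,5): δ = 104.71°  ·
antipodal pairs: 6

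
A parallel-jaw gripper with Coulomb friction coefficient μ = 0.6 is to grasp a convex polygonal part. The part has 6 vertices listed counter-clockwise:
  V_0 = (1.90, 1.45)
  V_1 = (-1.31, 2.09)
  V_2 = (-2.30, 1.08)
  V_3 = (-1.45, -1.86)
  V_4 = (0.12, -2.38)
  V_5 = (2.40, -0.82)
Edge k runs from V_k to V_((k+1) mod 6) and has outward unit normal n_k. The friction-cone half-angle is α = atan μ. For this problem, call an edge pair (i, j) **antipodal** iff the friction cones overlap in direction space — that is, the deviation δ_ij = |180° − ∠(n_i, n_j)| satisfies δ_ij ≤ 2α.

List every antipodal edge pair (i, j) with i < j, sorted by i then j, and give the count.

α = atan 0.6 = 30.96°;  2α = 61.93°
n_0 = (+0.1955, +0.9807)
n_1 = (-0.7141, +0.7000)
n_2 = (-0.9607, -0.2777)
n_3 = (-0.3144, -0.9493)
n_4 = (+0.5647, -0.8253)
n_5 = (+0.9766, +0.2151)
  (0,1): δ = 123.15°  ·
  (0,2): δ = 62.60°  ·
  (0,3): δ = 7.05°  ✓
  (0,4): δ = 45.66°  ✓
  (0,5): δ = 113.70°  ·
  (1,2): δ = 119.45°  ·
  (1,3): δ = 63.90°  ·
  (1,4): δ = 11.19°  ✓
  (1,5): δ = 56.85°  ✓
  (2,3): δ = 124.45°  ·
  (2,4): δ = 71.75°  ·
  (2,5): δ = 3.70°  ✓
  (3,4): δ = 127.29°  ·
  (3,5): δ = 59.25°  ✓
  (4,5): δ = 111.96°  ·
antipodal pairs: 6

count = 6; pairs: (0,3), (0,4), (1,4), (1,5), (2,5), (3,5)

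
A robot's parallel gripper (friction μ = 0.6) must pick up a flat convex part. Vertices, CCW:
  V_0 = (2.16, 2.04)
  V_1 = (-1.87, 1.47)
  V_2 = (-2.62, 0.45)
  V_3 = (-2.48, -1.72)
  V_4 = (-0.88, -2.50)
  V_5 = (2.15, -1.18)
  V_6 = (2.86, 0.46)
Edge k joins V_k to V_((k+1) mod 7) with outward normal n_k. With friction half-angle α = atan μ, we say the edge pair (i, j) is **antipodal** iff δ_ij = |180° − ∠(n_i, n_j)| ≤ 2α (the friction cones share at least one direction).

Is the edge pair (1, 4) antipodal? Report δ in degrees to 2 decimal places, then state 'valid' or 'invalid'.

δ = 30.13°, valid

α = atan 0.6 = 30.96°;  2α = 61.93°
edge 1: e_1 = (-0.75, -1.02);  n_1 = (-0.8057, +0.5924)
edge 4: e_4 = (+3.03, +1.32);  n_4 = (+0.3994, -0.9168)
∠(n_1, n_4) = 149.87°
δ = |180° − 149.87°| = 30.13°
30.13° ≤ 2α = 61.93°  →  valid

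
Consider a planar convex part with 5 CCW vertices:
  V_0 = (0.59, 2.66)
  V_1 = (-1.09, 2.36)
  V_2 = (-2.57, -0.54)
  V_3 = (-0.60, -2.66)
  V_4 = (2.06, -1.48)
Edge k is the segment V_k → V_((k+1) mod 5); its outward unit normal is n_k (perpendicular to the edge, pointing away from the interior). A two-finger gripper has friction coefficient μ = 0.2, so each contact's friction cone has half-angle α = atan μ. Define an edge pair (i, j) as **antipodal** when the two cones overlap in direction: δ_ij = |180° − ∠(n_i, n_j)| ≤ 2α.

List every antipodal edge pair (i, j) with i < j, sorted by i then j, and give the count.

count = 1; pairs: (0,3)

α = atan 0.2 = 11.31°;  2α = 22.62°
n_0 = (-0.1758, +0.9844)
n_1 = (-0.8907, +0.4546)
n_2 = (-0.7325, -0.6807)
n_3 = (+0.4055, -0.9141)
n_4 = (+0.9424, +0.3346)
  (0,1): δ = 127.16°  ·
  (0,2): δ = 57.23°  ·
  (0,3): δ = 13.80°  ✓
  (0,4): δ = 99.42°  ·
  (1,2): δ = 110.06°  ·
  (1,3): δ = 39.04°  ·
  (1,4): δ = 46.59°  ·
  (2,3): δ = 108.98°  ·
  (2,4): δ = 23.35°  ·
  (3,4): δ = 94.37°  ·
antipodal pairs: 1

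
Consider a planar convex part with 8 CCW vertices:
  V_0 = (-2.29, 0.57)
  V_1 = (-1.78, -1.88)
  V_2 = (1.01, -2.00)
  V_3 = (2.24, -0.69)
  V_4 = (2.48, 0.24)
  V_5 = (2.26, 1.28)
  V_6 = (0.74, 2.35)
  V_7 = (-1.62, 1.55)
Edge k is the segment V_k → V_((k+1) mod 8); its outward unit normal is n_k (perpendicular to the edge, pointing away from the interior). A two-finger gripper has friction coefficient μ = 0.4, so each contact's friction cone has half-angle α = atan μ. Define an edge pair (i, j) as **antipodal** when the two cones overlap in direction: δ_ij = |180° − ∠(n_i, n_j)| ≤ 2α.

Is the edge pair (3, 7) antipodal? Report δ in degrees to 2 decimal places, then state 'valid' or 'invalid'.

δ = 19.89°, valid

α = atan 0.4 = 21.80°;  2α = 43.60°
edge 3: e_3 = (+0.24, +0.93);  n_3 = (+0.9683, -0.2499)
edge 7: e_7 = (-0.67, -0.98);  n_7 = (-0.8255, +0.5644)
∠(n_3, n_7) = 160.11°
δ = |180° − 160.11°| = 19.89°
19.89° ≤ 2α = 43.60°  →  valid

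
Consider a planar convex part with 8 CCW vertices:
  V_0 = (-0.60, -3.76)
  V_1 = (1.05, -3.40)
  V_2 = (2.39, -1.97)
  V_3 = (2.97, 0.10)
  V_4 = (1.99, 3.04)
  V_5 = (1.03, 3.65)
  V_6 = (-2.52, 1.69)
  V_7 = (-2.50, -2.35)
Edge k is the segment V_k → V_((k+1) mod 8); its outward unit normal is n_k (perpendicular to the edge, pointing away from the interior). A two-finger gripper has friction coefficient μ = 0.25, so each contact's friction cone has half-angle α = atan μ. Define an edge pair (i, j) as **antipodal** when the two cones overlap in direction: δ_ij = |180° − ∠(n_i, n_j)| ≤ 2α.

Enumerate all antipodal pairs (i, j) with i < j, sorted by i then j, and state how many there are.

α = atan 0.25 = 14.04°;  2α = 28.07°
n_0 = (+0.2132, -0.9770)
n_1 = (+0.7297, -0.6838)
n_2 = (+0.9629, -0.2698)
n_3 = (+0.9487, +0.3162)
n_4 = (+0.5363, +0.8440)
n_5 = (-0.4833, +0.8754)
n_6 = (-1.0000, -0.0050)
n_7 = (-0.5959, -0.8030)
  (0,1): δ = 145.45°  ·
  (0,2): δ = 117.96°  ·
  (0,3): δ = 83.87°  ·
  (0,4): δ = 44.74°  ·
  (0,5): δ = 16.60°  ✓
  (0,6): δ = 77.98°  ·
  (0,7): δ = 131.11°  ·
  (1,2): δ = 152.51°  ·
  (1,3): δ = 118.43°  ·
  (1,4): δ = 79.29°  ·
  (1,5): δ = 17.96°  ✓
  (1,6): δ = 43.42°  ·
  (1,7): δ = 96.56°  ·
  (2,3): δ = 145.91°  ·
  (2,4): δ = 106.78°  ·
  (2,5): δ = 45.44°  ·
  (2,6): δ = 15.94°  ✓
  (2,7): δ = 69.07°  ·
  (3,4): δ = 140.87°  ·
  (3,5): δ = 79.53°  ·
  (3,6): δ = 18.15°  ✓
  (3,7): δ = 34.99°  ·
  (4,5): δ = 118.66°  ·
  (4,6): δ = 57.28°  ·
  (4,7): δ = 4.15°  ✓
  (5,6): δ = 118.62°  ·
  (5,7): δ = 65.48°  ·
  (6,7): δ = 126.86°  ·
antipodal pairs: 5

count = 5; pairs: (0,5), (1,5), (2,6), (3,6), (4,7)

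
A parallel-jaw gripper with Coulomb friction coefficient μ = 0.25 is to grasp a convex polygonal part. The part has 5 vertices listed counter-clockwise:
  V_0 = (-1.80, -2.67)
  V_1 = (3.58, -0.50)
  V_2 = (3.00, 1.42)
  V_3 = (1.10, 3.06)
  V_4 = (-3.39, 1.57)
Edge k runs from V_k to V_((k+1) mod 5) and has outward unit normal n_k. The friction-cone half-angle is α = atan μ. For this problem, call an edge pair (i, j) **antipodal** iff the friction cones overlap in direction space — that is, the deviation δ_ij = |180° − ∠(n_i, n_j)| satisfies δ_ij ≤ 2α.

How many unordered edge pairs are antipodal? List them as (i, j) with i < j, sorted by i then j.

α = atan 0.25 = 14.04°;  2α = 28.07°
n_0 = (+0.3741, -0.9274)
n_1 = (+0.9573, +0.2892)
n_2 = (+0.6534, +0.7570)
n_3 = (-0.3150, +0.9491)
n_4 = (-0.9363, -0.3511)
  (0,1): δ = 95.16°  ·
  (0,2): δ = 62.77°  ·
  (0,3): δ = 3.61°  ✓
  (0,4): δ = 88.59°  ·
  (1,2): δ = 147.61°  ·
  (1,3): δ = 88.45°  ·
  (1,4): δ = 3.75°  ✓
  (2,3): δ = 120.84°  ·
  (2,4): δ = 28.64°  ·
  (3,4): δ = 87.80°  ·
antipodal pairs: 2

count = 2; pairs: (0,3), (1,4)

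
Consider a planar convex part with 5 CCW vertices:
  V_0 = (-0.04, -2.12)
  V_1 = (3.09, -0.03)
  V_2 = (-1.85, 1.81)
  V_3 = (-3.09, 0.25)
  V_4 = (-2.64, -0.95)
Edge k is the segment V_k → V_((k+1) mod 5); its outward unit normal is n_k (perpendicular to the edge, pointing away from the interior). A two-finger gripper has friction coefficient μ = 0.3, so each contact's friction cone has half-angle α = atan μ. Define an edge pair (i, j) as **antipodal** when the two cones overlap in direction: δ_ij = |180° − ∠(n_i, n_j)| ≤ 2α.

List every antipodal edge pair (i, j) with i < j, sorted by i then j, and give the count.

α = atan 0.3 = 16.70°;  2α = 33.40°
n_0 = (+0.5553, -0.8316)
n_1 = (+0.3490, +0.9371)
n_2 = (-0.7828, +0.6222)
n_3 = (-0.9363, -0.3511)
n_4 = (-0.4104, -0.9119)
  (0,1): δ = 54.16°  ·
  (0,2): δ = 17.79°  ✓
  (0,3): δ = 76.82°  ·
  (0,4): δ = 122.04°  ·
  (1,2): δ = 108.05°  ·
  (1,3): δ = 49.02°  ·
  (1,4): δ = 3.80°  ✓
  (2,3): δ = 120.96°  ·
  (2,4): δ = 75.75°  ·
  (3,4): δ = 134.78°  ·
antipodal pairs: 2

count = 2; pairs: (0,2), (1,4)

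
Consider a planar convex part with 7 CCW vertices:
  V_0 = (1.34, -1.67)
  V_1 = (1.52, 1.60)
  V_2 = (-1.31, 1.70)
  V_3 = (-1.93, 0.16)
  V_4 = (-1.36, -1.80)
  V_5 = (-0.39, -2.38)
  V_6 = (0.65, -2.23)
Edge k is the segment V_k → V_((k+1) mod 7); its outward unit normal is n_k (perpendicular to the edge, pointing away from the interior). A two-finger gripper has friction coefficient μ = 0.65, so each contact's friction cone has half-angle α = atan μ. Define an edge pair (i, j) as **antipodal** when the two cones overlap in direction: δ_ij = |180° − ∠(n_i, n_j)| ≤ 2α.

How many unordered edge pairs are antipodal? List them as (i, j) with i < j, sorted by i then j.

count = 8; pairs: (0,2), (0,3), (0,4), (1,4), (1,5), (1,6), (2,5), (2,6)

α = atan 0.65 = 33.02°;  2α = 66.05°
n_0 = (+0.9985, -0.0550)
n_1 = (+0.0353, +0.9994)
n_2 = (-0.9276, +0.3735)
n_3 = (-0.9602, -0.2792)
n_4 = (-0.5132, -0.8583)
n_5 = (+0.1428, -0.9898)
n_6 = (+0.6302, -0.7765)
  (0,1): δ = 88.87°  ·
  (0,2): δ = 18.78°  ✓
  (0,3): δ = 19.37°  ✓
  (0,4): δ = 62.27°  ✓
  (0,5): δ = 101.36°  ·
  (0,6): δ = 132.21°  ·
  (1,2): δ = 109.91°  ·
  (1,3): δ = 71.76°  ·
  (1,4): δ = 28.85°  ✓
  (1,5): δ = 10.23°  ✓
  (1,6): δ = 41.09°  ✓
  (2,3): δ = 141.86°  ·
  (2,4): δ = 98.95°  ·
  (2,5): δ = 59.86°  ✓
  (2,6): δ = 29.01°  ✓
  (3,4): δ = 137.09°  ·
  (3,5): δ = 98.01°  ·
  (3,6): δ = 67.15°  ·
  (4,5): δ = 140.92°  ·
  (4,6): δ = 110.06°  ·
  (5,6): δ = 149.14°  ·
antipodal pairs: 8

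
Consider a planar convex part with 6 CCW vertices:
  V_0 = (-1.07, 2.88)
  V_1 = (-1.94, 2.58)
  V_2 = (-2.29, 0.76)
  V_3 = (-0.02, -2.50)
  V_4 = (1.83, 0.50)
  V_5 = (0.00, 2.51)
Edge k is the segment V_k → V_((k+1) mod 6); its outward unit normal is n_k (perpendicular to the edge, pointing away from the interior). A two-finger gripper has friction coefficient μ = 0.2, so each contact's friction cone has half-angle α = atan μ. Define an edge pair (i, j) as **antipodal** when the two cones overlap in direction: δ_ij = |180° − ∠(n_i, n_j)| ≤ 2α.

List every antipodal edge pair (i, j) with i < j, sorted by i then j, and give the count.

count = 2; pairs: (1,3), (2,4)

α = atan 0.2 = 11.31°;  2α = 22.62°
n_0 = (-0.3260, +0.9454)
n_1 = (-0.9820, +0.1888)
n_2 = (-0.8206, -0.5714)
n_3 = (+0.8512, -0.5249)
n_4 = (+0.7394, +0.6732)
n_5 = (+0.3268, +0.9451)
  (0,1): δ = 119.91°  ·
  (0,2): δ = 74.18°  ·
  (0,3): δ = 39.31°  ·
  (0,4): δ = 113.29°  ·
  (0,5): δ = 141.90°  ·
  (1,2): δ = 134.26°  ·
  (1,3): δ = 20.78°  ✓
  (1,4): δ = 53.20°  ·
  (1,5): δ = 81.81°  ·
  (2,3): δ = 66.51°  ·
  (2,4): δ = 7.47°  ✓
  (2,5): δ = 36.07°  ·
  (3,4): δ = 106.02°  ·
  (3,5): δ = 77.41°  ·
  (4,5): δ = 151.39°  ·
antipodal pairs: 2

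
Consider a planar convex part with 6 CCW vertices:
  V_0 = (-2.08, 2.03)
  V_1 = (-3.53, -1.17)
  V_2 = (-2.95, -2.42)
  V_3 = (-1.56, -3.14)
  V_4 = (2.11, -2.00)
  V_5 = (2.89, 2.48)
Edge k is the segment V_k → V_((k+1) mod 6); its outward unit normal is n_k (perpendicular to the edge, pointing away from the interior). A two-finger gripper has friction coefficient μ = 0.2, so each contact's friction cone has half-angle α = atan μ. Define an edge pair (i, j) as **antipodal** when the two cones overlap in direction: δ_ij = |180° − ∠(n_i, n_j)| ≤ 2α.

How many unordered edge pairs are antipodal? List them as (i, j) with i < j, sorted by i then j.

α = atan 0.2 = 11.31°;  2α = 22.62°
n_0 = (-0.9109, +0.4127)
n_1 = (-0.9071, -0.4209)
n_2 = (-0.4599, -0.8879)
n_3 = (+0.2966, -0.9550)
n_4 = (+0.9852, -0.1715)
n_5 = (-0.0902, +0.9959)
  (0,1): δ = 130.73°  ·
  (0,2): δ = 93.01°  ·
  (0,3): δ = 48.37°  ·
  (0,4): δ = 14.50°  ✓
  (0,5): δ = 119.55°  ·
  (1,2): δ = 142.27°  ·
  (1,3): δ = 97.64°  ·
  (1,4): δ = 34.77°  ·
  (1,5): δ = 70.28°  ·
  (2,3): δ = 135.36°  ·
  (2,4): δ = 72.49°  ·
  (2,5): δ = 32.56°  ·
  (3,4): δ = 117.13°  ·
  (3,5): δ = 12.08°  ✓
  (4,5): δ = 74.95°  ·
antipodal pairs: 2

count = 2; pairs: (0,4), (3,5)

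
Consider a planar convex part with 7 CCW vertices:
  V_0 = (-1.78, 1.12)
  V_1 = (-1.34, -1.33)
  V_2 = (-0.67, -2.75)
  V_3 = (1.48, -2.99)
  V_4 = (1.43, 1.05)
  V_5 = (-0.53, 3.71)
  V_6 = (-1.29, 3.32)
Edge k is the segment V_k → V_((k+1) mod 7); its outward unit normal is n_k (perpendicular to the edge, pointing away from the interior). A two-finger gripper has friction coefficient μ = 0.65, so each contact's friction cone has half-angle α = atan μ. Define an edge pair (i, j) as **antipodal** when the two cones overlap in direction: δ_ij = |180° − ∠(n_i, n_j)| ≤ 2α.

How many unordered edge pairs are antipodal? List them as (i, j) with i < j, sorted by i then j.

α = atan 0.65 = 33.02°;  2α = 66.05°
n_0 = (-0.9843, -0.1768)
n_1 = (-0.9044, -0.4267)
n_2 = (-0.1109, -0.9938)
n_3 = (+0.9999, +0.0124)
n_4 = (+0.8051, +0.5932)
n_5 = (-0.4566, +0.8897)
n_6 = (-0.9761, +0.2174)
  (0,1): δ = 164.92°  ·
  (0,2): δ = 106.55°  ·
  (0,3): δ = 9.47°  ✓
  (0,4): δ = 26.20°  ✓
  (0,5): δ = 106.98°  ·
  (0,6): δ = 157.26°  ·
  (1,2): δ = 121.63°  ·
  (1,3): δ = 24.55°  ✓
  (1,4): δ = 11.12°  ✓
  (1,5): δ = 91.91°  ·
  (1,6): δ = 142.18°  ·
  (2,3): δ = 82.92°  ·
  (2,4): δ = 47.25°  ✓
  (2,5): δ = 33.53°  ✓
  (2,6): δ = 83.81°  ·
  (3,4): δ = 144.32°  ·
  (3,5): δ = 63.54°  ✓
  (3,6): δ = 13.27°  ✓
  (4,5): δ = 99.22°  ·
  (4,6): δ = 48.94°  ✓
  (5,6): δ = 129.72°  ·
antipodal pairs: 9

count = 9; pairs: (0,3), (0,4), (1,3), (1,4), (2,4), (2,5), (3,5), (3,6), (4,6)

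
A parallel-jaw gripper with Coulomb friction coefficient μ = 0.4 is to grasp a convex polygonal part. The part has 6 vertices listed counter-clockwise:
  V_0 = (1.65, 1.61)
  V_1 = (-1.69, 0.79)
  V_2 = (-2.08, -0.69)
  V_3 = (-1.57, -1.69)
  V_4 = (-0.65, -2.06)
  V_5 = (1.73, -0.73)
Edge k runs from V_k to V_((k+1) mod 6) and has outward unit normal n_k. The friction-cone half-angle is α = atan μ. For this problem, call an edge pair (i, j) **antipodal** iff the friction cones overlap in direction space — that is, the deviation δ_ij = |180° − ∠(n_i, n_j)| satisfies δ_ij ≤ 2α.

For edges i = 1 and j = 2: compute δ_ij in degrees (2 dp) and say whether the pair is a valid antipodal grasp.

α = atan 0.4 = 21.80°;  2α = 43.60°
edge 1: e_1 = (-0.39, -1.48);  n_1 = (-0.9670, +0.2548)
edge 2: e_2 = (+0.51, -1.00);  n_2 = (-0.8908, -0.4543)
∠(n_1, n_2) = 41.78°
δ = |180° − 41.78°| = 138.22°
138.22° > 2α = 43.60°  →  invalid

δ = 138.22°, invalid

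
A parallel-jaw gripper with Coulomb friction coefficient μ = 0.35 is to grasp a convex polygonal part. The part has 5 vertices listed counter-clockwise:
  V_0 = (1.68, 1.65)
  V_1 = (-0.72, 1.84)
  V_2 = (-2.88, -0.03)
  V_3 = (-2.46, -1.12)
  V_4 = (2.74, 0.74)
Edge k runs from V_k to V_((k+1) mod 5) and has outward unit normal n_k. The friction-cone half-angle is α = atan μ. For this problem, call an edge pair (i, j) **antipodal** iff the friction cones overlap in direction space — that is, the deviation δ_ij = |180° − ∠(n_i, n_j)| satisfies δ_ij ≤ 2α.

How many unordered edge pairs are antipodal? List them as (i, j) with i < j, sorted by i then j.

α = atan 0.35 = 19.29°;  2α = 38.58°
n_0 = (+0.0789, +0.9969)
n_1 = (-0.6545, +0.7560)
n_2 = (-0.9331, -0.3596)
n_3 = (+0.3368, -0.9416)
n_4 = (+0.6514, +0.7588)
  (0,1): δ = 134.59°  ·
  (0,2): δ = 64.40°  ·
  (0,3): δ = 24.21°  ✓
  (0,4): δ = 143.88°  ·
  (1,2): δ = 109.81°  ·
  (1,3): δ = 21.20°  ✓
  (1,4): δ = 98.47°  ·
  (2,3): δ = 91.39°  ·
  (2,4): δ = 28.28°  ✓
  (3,4): δ = 60.33°  ·
antipodal pairs: 3

count = 3; pairs: (0,3), (1,3), (2,4)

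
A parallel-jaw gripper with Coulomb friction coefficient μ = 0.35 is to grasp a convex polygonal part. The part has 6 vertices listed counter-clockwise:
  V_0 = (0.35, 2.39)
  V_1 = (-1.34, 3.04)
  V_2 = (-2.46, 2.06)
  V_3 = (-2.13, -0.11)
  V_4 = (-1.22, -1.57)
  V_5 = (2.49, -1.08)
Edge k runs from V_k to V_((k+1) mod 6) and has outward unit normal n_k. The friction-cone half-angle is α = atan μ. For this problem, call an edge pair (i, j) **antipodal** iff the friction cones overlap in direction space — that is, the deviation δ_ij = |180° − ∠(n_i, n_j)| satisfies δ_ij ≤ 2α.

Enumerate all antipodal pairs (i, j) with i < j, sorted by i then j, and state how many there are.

count = 5; pairs: (0,3), (0,4), (1,4), (2,5), (3,5)

α = atan 0.35 = 19.29°;  2α = 38.58°
n_0 = (+0.3590, +0.9333)
n_1 = (-0.6585, +0.7526)
n_2 = (-0.9886, -0.1503)
n_3 = (-0.8487, -0.5290)
n_4 = (+0.1309, -0.9914)
n_5 = (+0.8512, +0.5249)
  (0,1): δ = 117.78°  ·
  (0,2): δ = 60.32°  ·
  (0,3): δ = 37.03°  ✓
  (0,4): δ = 28.56°  ✓
  (0,5): δ = 142.70°  ·
  (1,2): δ = 122.54°  ·
  (1,3): δ = 99.25°  ·
  (1,4): δ = 33.66°  ✓
  (1,5): δ = 80.48°  ·
  (2,3): δ = 156.71°  ·
  (2,4): δ = 91.12°  ·
  (2,5): δ = 23.02°  ✓
  (3,4): δ = 114.41°  ·
  (3,5): δ = 0.27°  ✓
  (4,5): δ = 65.86°  ·
antipodal pairs: 5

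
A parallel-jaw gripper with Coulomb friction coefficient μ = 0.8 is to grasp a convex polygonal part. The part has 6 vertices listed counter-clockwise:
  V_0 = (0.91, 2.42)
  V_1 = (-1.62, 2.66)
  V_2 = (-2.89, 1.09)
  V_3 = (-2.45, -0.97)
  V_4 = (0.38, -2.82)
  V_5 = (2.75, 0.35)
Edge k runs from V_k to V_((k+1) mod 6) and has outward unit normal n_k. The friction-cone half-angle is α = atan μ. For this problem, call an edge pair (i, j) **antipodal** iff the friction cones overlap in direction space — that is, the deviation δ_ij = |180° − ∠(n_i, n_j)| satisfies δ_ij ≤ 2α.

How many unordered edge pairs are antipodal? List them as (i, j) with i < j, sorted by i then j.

count = 7; pairs: (0,2), (0,3), (0,4), (1,4), (2,4), (2,5), (3,5)

α = atan 0.8 = 38.66°;  2α = 77.32°
n_0 = (+0.0944, +0.9955)
n_1 = (-0.7775, +0.6289)
n_2 = (-0.9779, -0.2089)
n_3 = (-0.5472, -0.8370)
n_4 = (+0.8009, -0.5988)
n_5 = (+0.7474, +0.6644)
  (0,1): δ = 123.55°  ·
  (0,2): δ = 72.52°  ✓
  (0,3): δ = 27.75°  ✓
  (0,4): δ = 58.64°  ✓
  (0,5): δ = 137.05°  ·
  (1,2): δ = 128.97°  ·
  (1,3): δ = 84.20°  ·
  (1,4): δ = 2.19°  ✓
  (1,5): δ = 80.60°  ·
  (2,3): δ = 135.23°  ·
  (2,4): δ = 48.84°  ✓
  (2,5): δ = 29.58°  ✓
  (3,4): δ = 93.61°  ·
  (3,5): δ = 15.19°  ✓
  (4,5): δ = 101.58°  ·
antipodal pairs: 7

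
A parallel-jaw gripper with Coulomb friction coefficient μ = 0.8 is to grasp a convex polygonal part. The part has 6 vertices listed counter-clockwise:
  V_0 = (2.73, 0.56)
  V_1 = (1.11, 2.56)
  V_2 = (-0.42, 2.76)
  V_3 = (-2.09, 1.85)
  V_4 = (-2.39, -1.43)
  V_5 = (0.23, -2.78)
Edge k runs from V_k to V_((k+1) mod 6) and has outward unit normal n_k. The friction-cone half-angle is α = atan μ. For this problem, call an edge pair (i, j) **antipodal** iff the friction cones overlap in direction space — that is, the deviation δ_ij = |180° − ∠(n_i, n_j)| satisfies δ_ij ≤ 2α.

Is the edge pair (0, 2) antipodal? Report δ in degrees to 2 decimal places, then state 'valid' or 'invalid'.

α = atan 0.8 = 38.66°;  2α = 77.32°
edge 0: e_0 = (-1.62, +2.00);  n_0 = (+0.7771, +0.6294)
edge 2: e_2 = (-1.67, -0.91);  n_2 = (-0.4785, +0.8781)
∠(n_0, n_2) = 79.58°
δ = |180° − 79.58°| = 100.42°
100.42° > 2α = 77.32°  →  invalid

δ = 100.42°, invalid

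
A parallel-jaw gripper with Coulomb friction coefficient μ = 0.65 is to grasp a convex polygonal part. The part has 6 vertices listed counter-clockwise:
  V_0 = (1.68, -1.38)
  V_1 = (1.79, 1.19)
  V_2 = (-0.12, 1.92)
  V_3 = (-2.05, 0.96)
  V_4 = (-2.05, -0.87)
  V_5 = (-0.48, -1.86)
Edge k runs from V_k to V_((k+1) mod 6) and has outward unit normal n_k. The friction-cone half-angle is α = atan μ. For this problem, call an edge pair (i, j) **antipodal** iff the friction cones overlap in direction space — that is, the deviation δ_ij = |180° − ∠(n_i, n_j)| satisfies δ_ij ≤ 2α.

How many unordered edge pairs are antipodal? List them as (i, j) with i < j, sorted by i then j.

α = atan 0.65 = 33.02°;  2α = 66.05°
n_0 = (+0.9991, -0.0428)
n_1 = (+0.3570, +0.9341)
n_2 = (-0.4454, +0.8954)
n_3 = (-1.0000, -0.0000)
n_4 = (-0.5334, -0.8459)
n_5 = (+0.2169, -0.9762)
  (0,1): δ = 108.47°  ·
  (0,2): δ = 61.10°  ✓
  (0,3): δ = 2.45°  ✓
  (0,4): δ = 60.22°  ✓
  (0,5): δ = 104.98°  ·
  (1,2): δ = 132.64°  ·
  (1,3): δ = 69.08°  ·
  (1,4): δ = 11.32°  ✓
  (1,5): δ = 33.45°  ✓
  (2,3): δ = 116.45°  ·
  (2,4): δ = 58.68°  ✓
  (2,5): δ = 13.92°  ✓
  (3,4): δ = 122.23°  ·
  (3,5): δ = 77.47°  ·
  (4,5): δ = 135.24°  ·
antipodal pairs: 7

count = 7; pairs: (0,2), (0,3), (0,4), (1,4), (1,5), (2,4), (2,5)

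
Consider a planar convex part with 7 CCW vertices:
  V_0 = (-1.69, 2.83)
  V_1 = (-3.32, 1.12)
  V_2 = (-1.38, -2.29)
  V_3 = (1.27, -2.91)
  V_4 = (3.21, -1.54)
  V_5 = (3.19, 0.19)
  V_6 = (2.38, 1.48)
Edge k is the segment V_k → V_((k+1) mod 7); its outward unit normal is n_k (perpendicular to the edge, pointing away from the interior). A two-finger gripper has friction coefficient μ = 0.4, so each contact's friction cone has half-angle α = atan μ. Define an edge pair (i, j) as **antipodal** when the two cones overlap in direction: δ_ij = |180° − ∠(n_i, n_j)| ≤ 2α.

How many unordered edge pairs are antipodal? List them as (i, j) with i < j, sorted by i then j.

count = 5; pairs: (0,3), (1,4), (1,5), (1,6), (2,6)

α = atan 0.4 = 21.80°;  2α = 43.60°
n_0 = (-0.7238, +0.6900)
n_1 = (-0.8692, -0.4945)
n_2 = (-0.2278, -0.9737)
n_3 = (+0.5768, -0.8169)
n_4 = (+0.9999, +0.0116)
n_5 = (+0.8469, +0.5318)
n_6 = (+0.3148, +0.9491)
  (0,1): δ = 106.74°  ·
  (0,2): δ = 59.54°  ·
  (0,3): δ = 11.14°  ✓
  (0,4): δ = 44.29°  ·
  (0,5): δ = 75.75°  ·
  (0,6): δ = 115.28°  ·
  (1,2): δ = 132.80°  ·
  (1,3): δ = 84.41°  ·
  (1,4): δ = 28.97°  ✓
  (1,5): δ = 2.49°  ✓
  (1,6): δ = 42.01°  ✓
  (2,3): δ = 131.60°  ·
  (2,4): δ = 76.17°  ·
  (2,5): δ = 44.71°  ·
  (2,6): δ = 5.18°  ✓
  (3,4): δ = 124.57°  ·
  (3,5): δ = 93.10°  ·
  (3,6): δ = 53.58°  ·
  (4,5): δ = 148.54°  ·
  (4,6): δ = 109.01°  ·
  (5,6): δ = 140.48°  ·
antipodal pairs: 5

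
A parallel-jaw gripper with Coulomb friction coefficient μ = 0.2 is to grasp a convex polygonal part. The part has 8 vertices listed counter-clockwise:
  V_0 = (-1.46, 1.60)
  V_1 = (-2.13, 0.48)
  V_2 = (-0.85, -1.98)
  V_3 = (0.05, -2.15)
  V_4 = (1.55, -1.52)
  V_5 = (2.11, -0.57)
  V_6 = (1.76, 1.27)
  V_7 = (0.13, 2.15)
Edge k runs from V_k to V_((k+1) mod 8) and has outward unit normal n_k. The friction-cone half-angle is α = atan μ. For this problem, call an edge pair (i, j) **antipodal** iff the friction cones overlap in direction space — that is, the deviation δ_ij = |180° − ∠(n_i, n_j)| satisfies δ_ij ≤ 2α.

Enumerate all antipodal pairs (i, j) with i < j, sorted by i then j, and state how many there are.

count = 4; pairs: (0,4), (1,5), (2,6), (3,7)

α = atan 0.2 = 11.31°;  2α = 22.62°
n_0 = (-0.8582, +0.5134)
n_1 = (-0.8871, -0.4616)
n_2 = (-0.1856, -0.9826)
n_3 = (+0.3872, -0.9220)
n_4 = (+0.8615, -0.5078)
n_5 = (+0.9824, +0.1869)
n_6 = (+0.4751, +0.8800)
n_7 = (-0.3269, +0.9451)
  (0,1): δ = 121.62°  ·
  (0,2): δ = 69.81°  ·
  (0,3): δ = 36.33°  ·
  (0,4): δ = 0.37°  ✓
  (0,5): δ = 41.66°  ·
  (0,6): δ = 92.52°  ·
  (0,7): δ = 139.97°  ·
  (1,2): δ = 128.19°  ·
  (1,3): δ = 94.71°  ·
  (1,4): δ = 58.01°  ·
  (1,5): δ = 16.72°  ✓
  (1,6): δ = 34.15°  ·
  (1,7): δ = 81.59°  ·
  (2,3): δ = 146.52°  ·
  (2,4): δ = 109.82°  ·
  (2,5): δ = 68.53°  ·
  (2,6): δ = 17.67°  ✓
  (2,7): δ = 29.78°  ·
  (3,4): δ = 143.30°  ·
  (3,5): δ = 102.01°  ·
  (3,6): δ = 51.15°  ·
  (3,7): δ = 3.70°  ✓
  (4,5): δ = 138.71°  ·
  (4,6): δ = 87.85°  ·
  (4,7): δ = 40.40°  ·
  (5,6): δ = 129.13°  ·
  (5,7): δ = 81.69°  ·
  (6,7): δ = 132.56°  ·
antipodal pairs: 4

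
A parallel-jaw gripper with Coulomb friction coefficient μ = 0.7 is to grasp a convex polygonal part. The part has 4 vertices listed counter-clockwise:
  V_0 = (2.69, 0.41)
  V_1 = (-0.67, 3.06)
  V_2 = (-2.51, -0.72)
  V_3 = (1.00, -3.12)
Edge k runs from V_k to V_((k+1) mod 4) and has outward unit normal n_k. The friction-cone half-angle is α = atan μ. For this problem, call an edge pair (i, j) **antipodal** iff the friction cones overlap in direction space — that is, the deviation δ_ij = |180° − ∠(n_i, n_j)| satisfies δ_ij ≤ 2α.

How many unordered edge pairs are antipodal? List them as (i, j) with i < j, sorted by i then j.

α = atan 0.7 = 34.99°;  2α = 69.98°
n_0 = (+0.6193, +0.7852)
n_1 = (-0.8991, +0.4377)
n_2 = (-0.5644, -0.8255)
n_3 = (+0.9020, -0.4318)
  (0,1): δ = 77.69°  ·
  (0,2): δ = 3.90°  ✓
  (0,3): δ = 102.68°  ·
  (1,2): δ = 98.41°  ·
  (1,3): δ = 0.37°  ✓
  (2,3): δ = 81.22°  ·
antipodal pairs: 2

count = 2; pairs: (0,2), (1,3)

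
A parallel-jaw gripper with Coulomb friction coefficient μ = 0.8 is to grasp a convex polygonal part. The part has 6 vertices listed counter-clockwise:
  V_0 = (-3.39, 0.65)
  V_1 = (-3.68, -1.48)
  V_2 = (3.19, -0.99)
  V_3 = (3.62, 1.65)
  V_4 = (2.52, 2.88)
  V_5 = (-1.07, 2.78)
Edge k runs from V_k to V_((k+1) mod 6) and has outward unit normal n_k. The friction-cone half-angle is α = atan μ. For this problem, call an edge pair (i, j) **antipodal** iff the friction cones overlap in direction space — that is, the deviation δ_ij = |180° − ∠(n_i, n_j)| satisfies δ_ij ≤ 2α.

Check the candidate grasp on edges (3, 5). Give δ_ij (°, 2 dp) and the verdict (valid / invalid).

δ = 89.25°, invalid

α = atan 0.8 = 38.66°;  2α = 77.32°
edge 3: e_3 = (-1.10, +1.23);  n_3 = (+0.7454, +0.6666)
edge 5: e_5 = (-2.32, -2.13);  n_5 = (-0.6763, +0.7366)
∠(n_3, n_5) = 90.75°
δ = |180° − 90.75°| = 89.25°
89.25° > 2α = 77.32°  →  invalid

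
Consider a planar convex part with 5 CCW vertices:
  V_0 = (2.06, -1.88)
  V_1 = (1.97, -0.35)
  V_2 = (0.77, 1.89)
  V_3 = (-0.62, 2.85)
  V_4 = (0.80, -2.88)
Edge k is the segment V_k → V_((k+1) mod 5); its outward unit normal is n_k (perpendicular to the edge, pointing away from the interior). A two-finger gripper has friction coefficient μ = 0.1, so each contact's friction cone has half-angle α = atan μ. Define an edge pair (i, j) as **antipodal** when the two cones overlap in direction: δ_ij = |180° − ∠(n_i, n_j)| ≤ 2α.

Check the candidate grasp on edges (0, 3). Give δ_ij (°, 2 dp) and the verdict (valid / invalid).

α = atan 0.1 = 5.71°;  2α = 11.42°
edge 0: e_0 = (-0.09, +1.53);  n_0 = (+0.9983, +0.0587)
edge 3: e_3 = (+1.42, -5.73);  n_3 = (-0.9706, -0.2405)
∠(n_0, n_3) = 169.45°
δ = |180° − 169.45°| = 10.55°
10.55° ≤ 2α = 11.42°  →  valid

δ = 10.55°, valid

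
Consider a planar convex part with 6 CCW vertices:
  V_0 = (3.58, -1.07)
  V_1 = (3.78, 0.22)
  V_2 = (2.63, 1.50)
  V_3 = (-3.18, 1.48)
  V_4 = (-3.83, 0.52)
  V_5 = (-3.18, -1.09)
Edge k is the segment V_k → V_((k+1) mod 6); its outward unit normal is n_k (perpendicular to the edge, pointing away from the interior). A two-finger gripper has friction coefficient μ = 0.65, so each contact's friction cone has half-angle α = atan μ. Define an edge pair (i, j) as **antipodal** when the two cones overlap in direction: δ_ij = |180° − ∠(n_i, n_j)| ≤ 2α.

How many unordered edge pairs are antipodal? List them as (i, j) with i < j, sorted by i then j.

count = 6; pairs: (0,3), (0,4), (1,4), (1,5), (2,5), (3,5)

α = atan 0.65 = 33.02°;  2α = 66.05°
n_0 = (+0.9882, -0.1532)
n_1 = (+0.7439, +0.6683)
n_2 = (-0.0034, +1.0000)
n_3 = (-0.8280, +0.5607)
n_4 = (-0.9273, -0.3744)
n_5 = (+0.0030, -1.0000)
  (0,1): δ = 129.25°  ·
  (0,2): δ = 80.99°  ·
  (0,3): δ = 25.29°  ✓
  (0,4): δ = 30.80°  ✓
  (0,5): δ = 98.98°  ·
  (1,2): δ = 131.74°  ·
  (1,3): δ = 76.04°  ·
  (1,4): δ = 19.95°  ✓
  (1,5): δ = 48.23°  ✓
  (2,3): δ = 124.30°  ·
  (2,4): δ = 68.21°  ·
  (2,5): δ = 0.03°  ✓
  (3,4): δ = 123.91°  ·
  (3,5): δ = 55.73°  ✓
  (4,5): δ = 111.82°  ·
antipodal pairs: 6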